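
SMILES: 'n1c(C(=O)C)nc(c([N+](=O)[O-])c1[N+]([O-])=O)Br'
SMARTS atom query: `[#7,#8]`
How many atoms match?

9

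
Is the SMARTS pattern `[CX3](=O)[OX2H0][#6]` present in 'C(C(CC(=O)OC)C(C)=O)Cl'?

Yes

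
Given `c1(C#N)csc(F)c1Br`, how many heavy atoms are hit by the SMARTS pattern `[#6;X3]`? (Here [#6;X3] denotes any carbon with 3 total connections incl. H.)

The query [#6;X3] means: any carbon (aromatic or not) with three total connections.
Check the 9 heavy atoms by environment: 1× s (aromatic, X2) → no; 4× c (aromatic, X3) → match; 1× Br (X1) → no; 1× C (X2) → no; 1× N (X1) → no; 1× F (X1) → no.
That gives 4 matching atoms.

4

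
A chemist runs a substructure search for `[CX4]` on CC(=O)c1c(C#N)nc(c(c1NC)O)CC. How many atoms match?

4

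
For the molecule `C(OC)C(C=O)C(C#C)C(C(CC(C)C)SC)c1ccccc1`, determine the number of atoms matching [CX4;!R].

The query [CX4;!R] means: aliphatic carbon with four total connections, not in a ring.
Check the 23 heavy atoms by environment: 11× C (X4, acyclic) → match; 6× c (aromatic, X3, in 6-ring) → no; 1× O (X2, acyclic) → no; 1× C (X3, acyclic) → no; 1× O (X1, acyclic) → no; 1× S (X2, acyclic) → no; 2× C (X2, acyclic) → no.
That gives 11 matching atoms.

11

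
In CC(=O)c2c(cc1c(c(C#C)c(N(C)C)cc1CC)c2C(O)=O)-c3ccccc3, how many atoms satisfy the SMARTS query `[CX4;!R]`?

5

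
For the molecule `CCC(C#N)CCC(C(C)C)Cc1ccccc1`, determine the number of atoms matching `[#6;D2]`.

10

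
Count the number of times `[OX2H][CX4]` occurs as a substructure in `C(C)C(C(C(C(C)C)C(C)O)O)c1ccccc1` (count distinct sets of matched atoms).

2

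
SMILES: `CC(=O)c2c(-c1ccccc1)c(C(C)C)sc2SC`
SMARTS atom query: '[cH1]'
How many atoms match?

5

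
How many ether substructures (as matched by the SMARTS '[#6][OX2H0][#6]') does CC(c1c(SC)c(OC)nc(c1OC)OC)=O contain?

[#6][OX2H0][#6] is the SMARTS for an ether: an aliphatic oxygen bridging two carbons with no H on the oxygen.
The molecule carries 3 separate instances of a methoxy ether (-OCH3) meeting every constraint; each maps to a distinct set of atoms, giving 3 matches.

3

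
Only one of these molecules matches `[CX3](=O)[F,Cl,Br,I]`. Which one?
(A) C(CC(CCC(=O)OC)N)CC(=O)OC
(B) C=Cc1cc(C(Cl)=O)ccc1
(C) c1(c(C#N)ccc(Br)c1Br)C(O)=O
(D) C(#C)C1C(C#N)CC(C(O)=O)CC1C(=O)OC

B

[CX3](=O)[F,Cl,Br,I] describes a carbonyl carbon bonded to a halogen (an acyl halide).
(A) has a methyl-ester group (-C(=O)OCH3) but the carbonyl is bonded to -O-C, not to a halogen.
(B) contains an acyl chloride (-C(=O)Cl), which satisfies every atom and bond constraint.
(C) has a carboxylic acid group (-C(=O)OH) but the carbonyl is bonded to -OH, not to a halogen.
(D) has a methyl-ester group (-C(=O)OCH3) but the carbonyl is bonded to -O-C, not to a halogen.
So the answer is (B).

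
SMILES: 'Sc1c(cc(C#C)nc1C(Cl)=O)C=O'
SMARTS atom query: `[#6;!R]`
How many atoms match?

4

The query [#6;!R] means: carbon not in any ring.
Check the 14 heavy atoms by environment: 1× n (aromatic, in 6-ring) → no; 5× c (aromatic, in 6-ring) → no; 4× C (acyclic) → match; 2× O (acyclic) → no; 1× Cl (acyclic) → no; 1× S (acyclic) → no.
That gives 4 matching atoms.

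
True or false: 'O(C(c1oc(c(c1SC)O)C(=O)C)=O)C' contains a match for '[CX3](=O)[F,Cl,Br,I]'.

The pattern [CX3](=O)[F,Cl,Br,I] describes a carbonyl carbon bonded to a halogen — an acyl halide.
The closest candidate here is a methyl-ester group (-C(=O)OCH3), but the carbonyl is bonded to -O-C, not to a halogen. No other fragment satisfies the full query, so there is no match.

False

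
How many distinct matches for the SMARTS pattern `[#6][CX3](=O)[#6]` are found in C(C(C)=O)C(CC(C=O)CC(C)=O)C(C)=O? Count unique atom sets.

[#6][CX3](=O)[#6] is the SMARTS for a ketone: a carbonyl carbon (no H) flanked by two carbons.
The molecule carries 3 separate instances of an acetyl/ketone group (-C(=O)CH3) meeting every constraint; each maps to a distinct set of atoms, giving 3 matches.

3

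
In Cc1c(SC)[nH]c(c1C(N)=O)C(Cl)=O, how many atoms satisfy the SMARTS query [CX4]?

2

The query [CX4] means: C with X4: aliphatic carbon with exactly 4 total connections (bonds + H).
Check the 14 heavy atoms by environment: 1× n (aromatic, X3) → no; 4× c (aromatic, X3) → no; 1× S (X2) → no; 2× C (X4) → match; 2× C (X3) → no; 2× O (X1) → no; 1× Cl (X1) → no; 1× N (X3) → no.
That gives 2 matching atoms.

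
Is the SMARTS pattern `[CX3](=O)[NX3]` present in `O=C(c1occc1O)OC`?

No

The pattern [CX3](=O)[NX3] describes a carbonyl carbon bonded to a trivalent nitrogen — an amide.
The closest candidate here is a methyl-ester group (-C(=O)OCH3), but the carbonyl is bonded to O, not to an NX3 nitrogen. No other fragment satisfies the full query, so there is no match.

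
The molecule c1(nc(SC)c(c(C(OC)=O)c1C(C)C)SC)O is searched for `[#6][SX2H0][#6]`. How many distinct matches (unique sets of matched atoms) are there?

2

[#6][SX2H0][#6] is the SMARTS for a thioether: an aliphatic sulfur bridging two carbons with no H on the sulfur.
The molecule carries 2 separate instances of a methylthio ether (-SCH3) meeting every constraint; each maps to a distinct set of atoms, giving 2 matches.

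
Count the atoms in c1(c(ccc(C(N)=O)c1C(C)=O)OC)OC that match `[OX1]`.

The query [OX1] means: aliphatic oxygen with one total connection — typically a carbonyl =O or an oxide.
Check the 16 heavy atoms by environment: 6× c (aromatic, X3) → no; 2× C (X3) → no; 2× O (X1) → match; 1× N (X3) → no; 3× C (X4) → no; 2× O (X2) → no.
That gives 2 matching atoms.

2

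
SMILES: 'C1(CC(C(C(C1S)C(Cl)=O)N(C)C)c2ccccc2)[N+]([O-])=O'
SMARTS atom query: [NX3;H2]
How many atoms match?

The query [NX3;H2] means: aliphatic N with 3 total connections, two of them H — an -NH2 nitrogen (amine or amide).
Check the 22 heavy atoms by environment: 5× C (H1, X4) → no; 1× C (H2, X4) → no; 1× N (charge +1, H0, X3) → no; 1× O (charge -1, H0, X1) → no; 2× O (H0, X1) → no; 1× N (H0, X3) → no; 2× C (H3, X4) → no; 1× C (H0, X3) → no; 1× Cl (H0, X1) → no; 1× S (H1, X2) → no; 1× c (aromatic, H0, X3) → no; 5× c (aromatic, H1, X3) → no.
No environment satisfies the query, so 0 matching atoms.

0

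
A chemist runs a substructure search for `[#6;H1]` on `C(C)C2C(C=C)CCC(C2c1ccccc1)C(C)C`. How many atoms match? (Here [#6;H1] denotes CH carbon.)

11

The query [#6;H1] means: any carbon bearing exactly one hydrogen.
Check the 19 heavy atoms by environment: 6× C (H1) → match; 4× C (H2) → no; 3× C (H3) → no; 1× c (aromatic, H0) → no; 5× c (aromatic, H1) → match.
Summing the matching environments: 6 + 5 = 11 matching atoms.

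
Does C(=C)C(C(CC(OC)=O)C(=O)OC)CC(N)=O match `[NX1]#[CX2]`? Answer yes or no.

No

The pattern [NX1]#[CX2] describes a nitrogen triple-bonded to a two-connected carbon — a nitrile.
The closest candidate here is a primary amide (-C(=O)NH2), but the nitrogen is NX3, not NX1. No other fragment satisfies the full query, so there is no match.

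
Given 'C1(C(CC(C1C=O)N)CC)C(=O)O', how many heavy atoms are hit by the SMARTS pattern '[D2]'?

The query [D2] means: atom with exactly two heavy-atom neighbours.
Check the 13 heavy atoms by environment: 5× C (D3) → no; 3× C (D2) → match; 1× N (D1) → no; 3× O (D1) → no; 1× C (D1) → no.
That gives 3 matching atoms.

3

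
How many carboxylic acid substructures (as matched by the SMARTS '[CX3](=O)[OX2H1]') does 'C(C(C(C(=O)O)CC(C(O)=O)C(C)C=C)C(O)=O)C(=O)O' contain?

4

[CX3](=O)[OX2H1] is the SMARTS for a carboxylic acid: an sp2 carbon double-bonded to O and single-bonded to an -OH oxygen.
The molecule carries 4 separate instances of a carboxylic acid group (-C(=O)OH) meeting every constraint; each maps to a distinct set of atoms, giving 4 matches.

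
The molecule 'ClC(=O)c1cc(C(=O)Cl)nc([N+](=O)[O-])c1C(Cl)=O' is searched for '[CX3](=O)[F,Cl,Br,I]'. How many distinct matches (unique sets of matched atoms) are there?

3

[CX3](=O)[F,Cl,Br,I] is the SMARTS for an acyl halide: a carbonyl carbon bonded to a halogen.
The molecule carries 3 separate instances of an acyl chloride (-C(=O)Cl) meeting every constraint; each maps to a distinct set of atoms, giving 3 matches.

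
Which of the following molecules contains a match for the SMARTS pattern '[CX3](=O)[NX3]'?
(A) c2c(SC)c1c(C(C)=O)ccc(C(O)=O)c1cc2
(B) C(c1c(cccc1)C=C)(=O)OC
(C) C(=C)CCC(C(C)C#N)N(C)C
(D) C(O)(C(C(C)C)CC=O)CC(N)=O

D

[CX3](=O)[NX3] describes a carbonyl carbon bonded to a trivalent nitrogen (an amide).
(A) has a carboxylic acid group (-C(=O)OH) but the carbonyl is bonded to O, not to an NX3 nitrogen.
(B) has a methyl-ester group (-C(=O)OCH3) but the carbonyl is bonded to O, not to an NX3 nitrogen.
(C) has a nitrile (-C#N) but the nitrile N is NX1 (triple-bonded), not NX3.
(D) contains a primary amide (-C(=O)NH2), which satisfies every atom and bond constraint.
So the answer is (D).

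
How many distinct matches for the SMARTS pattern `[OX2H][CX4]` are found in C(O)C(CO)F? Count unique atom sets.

2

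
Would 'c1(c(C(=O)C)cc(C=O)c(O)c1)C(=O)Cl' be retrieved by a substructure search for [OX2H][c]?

Yes

The pattern [OX2H][c] describes a hydroxyl oxygen attached to an aromatic carbon — a phenol.
The molecule carries a hydroxyl group (-OH), whose atoms satisfy every constraint of the query, so the pattern matches.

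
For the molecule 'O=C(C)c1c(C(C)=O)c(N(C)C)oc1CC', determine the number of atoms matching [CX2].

0

The query [CX2] means: C with X2: aliphatic carbon with exactly 2 total connections.
Check the 16 heavy atoms by environment: 1× o (aromatic, X2) → no; 4× c (aromatic, X3) → no; 6× C (X4) → no; 2× C (X3) → no; 2× O (X1) → no; 1× N (X3) → no.
No environment satisfies the query, so 0 matching atoms.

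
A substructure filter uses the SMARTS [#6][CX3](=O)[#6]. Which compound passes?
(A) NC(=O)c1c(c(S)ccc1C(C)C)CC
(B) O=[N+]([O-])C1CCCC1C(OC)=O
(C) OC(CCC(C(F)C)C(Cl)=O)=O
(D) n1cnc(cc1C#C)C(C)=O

D

[#6][CX3](=O)[#6] describes a carbonyl carbon (no H) flanked by two carbons (a ketone).
(A) has a primary amide (-C(=O)NH2) but one neighbour of the carbonyl carbon is N, not C.
(B) has a methyl-ester group (-C(=O)OCH3) but one neighbour of the carbonyl carbon is O, not C.
(C) has a carboxylic acid group (-C(=O)OH) but one neighbour of the carbonyl carbon is O, not C.
(D) contains an acetyl/ketone group (-C(=O)CH3), which satisfies every atom and bond constraint.
So the answer is (D).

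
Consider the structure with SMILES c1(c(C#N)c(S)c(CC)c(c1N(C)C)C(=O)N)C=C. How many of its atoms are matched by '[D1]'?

8

The query [D1] means: atom with exactly one heavy-atom neighbour (degree 1).
Check the 19 heavy atoms by environment: 6× c (aromatic, D3) → no; 3× C (D2) → no; 2× N (D1) → match; 4× C (D1) → match; 1× S (D1) → match; 1× C (D3) → no; 1× O (D1) → match; 1× N (D3) → no.
Summing the matching environments: 2 + 4 + 1 + 1 = 8 matching atoms.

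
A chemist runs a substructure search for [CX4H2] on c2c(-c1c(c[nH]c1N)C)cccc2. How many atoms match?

0

The query [CX4H2] means: sp3 carbon (X4) with exactly two hydrogens.
Check the 13 heavy atoms by environment: 1× n (aromatic, H1, X3) → no; 6× c (aromatic, H1, X3) → no; 4× c (aromatic, H0, X3) → no; 1× N (H2, X3) → no; 1× C (H3, X4) → no.
No environment satisfies the query, so 0 matching atoms.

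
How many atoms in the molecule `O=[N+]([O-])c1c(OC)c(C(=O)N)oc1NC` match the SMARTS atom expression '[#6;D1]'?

2

The query [#6;D1] means: carbon bonded to exactly one heavy atom.
Check the 15 heavy atoms by environment: 1× o (aromatic, D2) → no; 4× c (aromatic, D3) → no; 1× N (D2) → no; 2× C (D1) → match; 1× O (D2) → no; 1× N (charge +1, D3) → no; 1× O (charge -1, D1) → no; 2× O (D1) → no; 1× C (D3) → no; 1× N (D1) → no.
That gives 2 matching atoms.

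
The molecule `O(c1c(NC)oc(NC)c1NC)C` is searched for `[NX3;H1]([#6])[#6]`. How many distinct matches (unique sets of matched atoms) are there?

3

[NX3;H1]([#6])[#6] is the SMARTS for a secondary amine: a trivalent nitrogen with one H, bonded to two carbons.
The molecule carries 3 separate instances of an N-methylamino group (-NHCH3) meeting every constraint; each maps to a distinct set of atoms, giving 3 matches.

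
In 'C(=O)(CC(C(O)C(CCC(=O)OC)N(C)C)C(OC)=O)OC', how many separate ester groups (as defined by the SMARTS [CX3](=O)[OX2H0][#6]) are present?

3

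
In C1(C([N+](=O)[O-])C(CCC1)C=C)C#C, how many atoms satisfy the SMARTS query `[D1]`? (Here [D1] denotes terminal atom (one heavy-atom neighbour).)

The query [D1] means: atom with exactly one heavy-atom neighbour (degree 1).
Check the 13 heavy atoms by environment: 3× C (D3) → no; 5× C (D2) → no; 2× C (D1) → match; 1× N (charge +1, D3) → no; 1× O (charge -1, D1) → match; 1× O (D1) → match.
Summing the matching environments: 2 + 1 + 1 = 4 matching atoms.

4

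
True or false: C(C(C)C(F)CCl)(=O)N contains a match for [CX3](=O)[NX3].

The pattern [CX3](=O)[NX3] describes a carbonyl carbon bonded to a trivalent nitrogen — an amide.
The molecule carries a primary amide (-C(=O)NH2), whose atoms satisfy every constraint of the query, so the pattern matches.

True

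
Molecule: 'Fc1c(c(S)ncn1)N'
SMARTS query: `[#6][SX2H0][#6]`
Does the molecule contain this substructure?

No

The pattern [#6][SX2H0][#6] describes an aliphatic sulfur bridging two carbons with no H on the sulfur — a thioether.
The closest candidate here is a thiol (-SH), but the sulfur has H1, not H0 bridging two carbons. No other fragment satisfies the full query, so there is no match.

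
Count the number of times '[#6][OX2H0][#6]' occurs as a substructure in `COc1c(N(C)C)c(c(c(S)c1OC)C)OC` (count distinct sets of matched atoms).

3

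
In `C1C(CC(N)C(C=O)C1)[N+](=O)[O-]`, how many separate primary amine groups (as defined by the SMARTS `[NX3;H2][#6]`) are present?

1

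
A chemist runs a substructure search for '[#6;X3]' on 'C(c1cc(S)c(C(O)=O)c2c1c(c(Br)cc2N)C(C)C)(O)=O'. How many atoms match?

12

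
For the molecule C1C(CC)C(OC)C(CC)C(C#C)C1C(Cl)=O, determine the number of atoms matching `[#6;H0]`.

2

The query [#6;H0] means: any carbon with no attached hydrogen.
Check the 17 heavy atoms by environment: 6× C (H1) → no; 3× C (H2) → no; 2× C (H0) → match; 2× O (H0) → no; 1× Cl (H0) → no; 3× C (H3) → no.
That gives 2 matching atoms.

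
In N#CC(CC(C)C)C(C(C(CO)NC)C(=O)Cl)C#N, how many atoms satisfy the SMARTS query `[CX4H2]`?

2

The query [CX4H2] means: sp3 carbon (X4) with exactly two hydrogens.
Check the 19 heavy atoms by environment: 2× C (H2, X4) → match; 5× C (H1, X4) → no; 2× C (H0, X2) → no; 2× N (H0, X1) → no; 1× O (H1, X2) → no; 3× C (H3, X4) → no; 1× N (H1, X3) → no; 1× C (H0, X3) → no; 1× O (H0, X1) → no; 1× Cl (H0, X1) → no.
That gives 2 matching atoms.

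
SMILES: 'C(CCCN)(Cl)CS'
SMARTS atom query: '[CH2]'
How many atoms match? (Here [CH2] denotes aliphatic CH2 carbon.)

4

Check the 8 heavy atoms by environment: 4× C (H2) → match; 1× C (H1) → no; 1× Cl (H0) → no; 1× N (H2) → no; 1× S (H1) → no.
That gives 4 matching atoms.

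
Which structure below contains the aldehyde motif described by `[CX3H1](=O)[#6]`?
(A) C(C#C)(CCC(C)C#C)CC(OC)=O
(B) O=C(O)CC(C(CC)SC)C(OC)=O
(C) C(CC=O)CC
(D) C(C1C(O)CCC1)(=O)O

[CX3H1](=O)[#6] describes an sp2 carbon with one H, double-bonded to O and single-bonded to carbon (an aldehyde).
(A) has a methyl-ester group (-C(=O)OCH3) but the carbonyl carbon has H0, not H1.
(B) has a carboxylic acid group (-C(=O)OH) but the carbonyl carbon has H0 and is bonded to O, not H1.
(C) contains an aldehyde (-CHO), which satisfies every atom and bond constraint.
(D) has a carboxylic acid group (-C(=O)OH) but the carbonyl carbon has H0 and is bonded to O, not H1.
So the answer is (C).

C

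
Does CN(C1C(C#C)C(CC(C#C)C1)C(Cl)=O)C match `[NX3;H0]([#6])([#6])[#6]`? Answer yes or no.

Yes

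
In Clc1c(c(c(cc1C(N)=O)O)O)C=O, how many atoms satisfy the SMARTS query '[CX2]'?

0

The query [CX2] means: C with X2: aliphatic carbon with exactly 2 total connections.
Check the 14 heavy atoms by environment: 6× c (aromatic, X3) → no; 2× O (X2) → no; 2× C (X3) → no; 2× O (X1) → no; 1× N (X3) → no; 1× Cl (X1) → no.
No environment satisfies the query, so 0 matching atoms.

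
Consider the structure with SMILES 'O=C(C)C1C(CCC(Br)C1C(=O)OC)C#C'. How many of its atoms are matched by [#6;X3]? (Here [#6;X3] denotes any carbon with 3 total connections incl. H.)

2

Check the 16 heavy atoms by environment: 8× C (X4) → no; 2× C (X3) → match; 2× O (X1) → no; 1× O (X2) → no; 1× Br (X1) → no; 2× C (X2) → no.
That gives 2 matching atoms.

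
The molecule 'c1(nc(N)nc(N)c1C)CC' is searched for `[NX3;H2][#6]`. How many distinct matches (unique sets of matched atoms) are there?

[NX3;H2][#6] is the SMARTS for a primary amine: a trivalent nitrogen with two H attached to carbon.
The molecule carries 2 separate instances of a primary amino group (-NH2) meeting every constraint; each maps to a distinct set of atoms, giving 2 matches.

2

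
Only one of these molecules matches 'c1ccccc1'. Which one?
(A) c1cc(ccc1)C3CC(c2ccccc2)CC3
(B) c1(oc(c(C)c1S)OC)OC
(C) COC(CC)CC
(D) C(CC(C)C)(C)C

c1ccccc1 describes six aromatic carbons in a ring (a benzene ring).
(A) contains a phenyl ring, which satisfies every atom and bond constraint.
(B) has a methyl group (-CH3) but no six-membered all-carbon aromatic ring is present.
(C) has a methyl group (-CH3) but no six-membered all-carbon aromatic ring is present.
(D) has a methyl group (-CH3) but no six-membered all-carbon aromatic ring is present.
So the answer is (A).

A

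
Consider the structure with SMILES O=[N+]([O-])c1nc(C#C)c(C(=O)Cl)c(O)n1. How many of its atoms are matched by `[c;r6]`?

4

Check the 15 heavy atoms by environment: 2× n (aromatic, in 6-ring) → no; 4× c (aromatic, in 6-ring) → match; 3× C (acyclic) → no; 3× O (acyclic) → no; 1× Cl (acyclic) → no; 1× N (charge +1, acyclic) → no; 1× O (charge -1, acyclic) → no.
That gives 4 matching atoms.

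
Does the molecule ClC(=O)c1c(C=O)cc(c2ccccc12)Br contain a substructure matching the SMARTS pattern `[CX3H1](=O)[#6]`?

Yes

The pattern [CX3H1](=O)[#6] describes an sp2 carbon with one H, double-bonded to O and single-bonded to carbon — an aldehyde.
The molecule carries an aldehyde (-CHO), whose atoms satisfy every constraint of the query, so the pattern matches.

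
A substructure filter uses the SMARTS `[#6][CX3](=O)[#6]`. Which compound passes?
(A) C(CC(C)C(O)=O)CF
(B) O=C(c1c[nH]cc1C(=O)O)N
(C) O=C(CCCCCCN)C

C

[#6][CX3](=O)[#6] describes a carbonyl carbon (no H) flanked by two carbons (a ketone).
(A) has a carboxylic acid group (-C(=O)OH) but one neighbour of the carbonyl carbon is O, not C.
(B) has a carboxylic acid group (-C(=O)OH) but one neighbour of the carbonyl carbon is O, not C.
(C) contains an acetyl/ketone group (-C(=O)CH3), which satisfies every atom and bond constraint.
So the answer is (C).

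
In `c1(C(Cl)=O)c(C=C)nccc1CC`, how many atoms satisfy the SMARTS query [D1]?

4

Check the 13 heavy atoms by environment: 1× n (aromatic, D2) → no; 2× c (aromatic, D2) → no; 3× c (aromatic, D3) → no; 2× C (D2) → no; 2× C (D1) → match; 1× C (D3) → no; 1× O (D1) → match; 1× Cl (D1) → match.
Summing the matching environments: 2 + 1 + 1 = 4 matching atoms.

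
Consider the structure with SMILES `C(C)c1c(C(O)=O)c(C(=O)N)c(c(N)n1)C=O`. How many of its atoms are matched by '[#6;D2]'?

2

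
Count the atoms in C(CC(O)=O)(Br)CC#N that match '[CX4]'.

Check the 9 heavy atoms by environment: 3× C (X4) → match; 1× C (X3) → no; 1× O (X1) → no; 1× O (X2) → no; 1× C (X2) → no; 1× N (X1) → no; 1× Br (X1) → no.
That gives 3 matching atoms.

3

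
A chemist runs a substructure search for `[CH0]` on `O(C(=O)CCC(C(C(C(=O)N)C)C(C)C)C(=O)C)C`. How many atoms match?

Check the 19 heavy atoms by environment: 2× C (H2) → no; 4× C (H1) → no; 5× C (H3) → no; 3× C (H0) → match; 4× O (H0) → no; 1× N (H2) → no.
That gives 3 matching atoms.

3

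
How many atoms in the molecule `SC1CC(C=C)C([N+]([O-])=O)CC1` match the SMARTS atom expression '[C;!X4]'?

The query [C;!X4] means: aliphatic carbon that does not have four total connections.
Check the 12 heavy atoms by environment: 6× C (X4) → no; 1× N (charge +1, X3) → no; 1× O (charge -1, X1) → no; 1× O (X1) → no; 2× C (X3) → match; 1× S (X2) → no.
That gives 2 matching atoms.

2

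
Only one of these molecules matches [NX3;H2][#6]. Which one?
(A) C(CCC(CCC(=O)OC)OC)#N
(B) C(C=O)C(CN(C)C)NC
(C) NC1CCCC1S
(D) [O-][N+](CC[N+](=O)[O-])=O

[NX3;H2][#6] describes a trivalent nitrogen with two H attached to carbon (a primary amine).
(A) has a nitrile (-C#N) but the nitrogen is NX1 (triple-bonded), not NX3 with two H.
(B) has an N-methylamino group (-NHCH3) but the nitrogen bears two carbons and only one H (H1), not H2.
(C) contains a primary amino group (-NH2), which satisfies every atom and bond constraint.
(D) has a nitro group (-[N+](=O)[O-]) but the nitrogen is [N+] with no H, not NX3H2.
So the answer is (C).

C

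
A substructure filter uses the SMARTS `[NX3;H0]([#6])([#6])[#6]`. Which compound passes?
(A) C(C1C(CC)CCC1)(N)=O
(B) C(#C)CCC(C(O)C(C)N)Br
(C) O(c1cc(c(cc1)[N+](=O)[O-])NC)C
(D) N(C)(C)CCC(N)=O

[NX3;H0]([#6])([#6])[#6] describes a trivalent nitrogen with no H, bonded to three carbons (a tertiary amine).
(A) has a primary amide (-C(=O)NH2) but the amide nitrogen has H2 and only one carbon neighbour.
(B) has a primary amino group (-NH2) but the nitrogen has H2, not H0 with three carbons.
(C) has an N-methylamino group (-NHCH3) but the nitrogen still has one H (H1), not H0.
(D) contains a dimethylamino group (-N(CH3)2), which satisfies every atom and bond constraint.
So the answer is (D).

D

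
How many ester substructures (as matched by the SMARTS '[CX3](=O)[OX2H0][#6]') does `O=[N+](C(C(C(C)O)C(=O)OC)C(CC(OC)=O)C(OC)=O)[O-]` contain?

3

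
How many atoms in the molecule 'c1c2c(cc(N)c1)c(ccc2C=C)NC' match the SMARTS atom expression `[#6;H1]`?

6

Check the 15 heavy atoms by environment: 5× c (aromatic, H0) → no; 5× c (aromatic, H1) → match; 1× N (H2) → no; 1× C (H1) → match; 1× C (H2) → no; 1× N (H1) → no; 1× C (H3) → no.
Summing the matching environments: 5 + 1 = 6 matching atoms.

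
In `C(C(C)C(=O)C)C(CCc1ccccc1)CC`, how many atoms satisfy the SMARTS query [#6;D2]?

9

The query [#6;D2] means: any carbon bonded to exactly two heavy atoms.
Check the 17 heavy atoms by environment: 3× C (D1) → no; 3× C (D3) → no; 4× C (D2) → match; 1× O (D1) → no; 1× c (aromatic, D3) → no; 5× c (aromatic, D2) → match.
Summing the matching environments: 4 + 5 = 9 matching atoms.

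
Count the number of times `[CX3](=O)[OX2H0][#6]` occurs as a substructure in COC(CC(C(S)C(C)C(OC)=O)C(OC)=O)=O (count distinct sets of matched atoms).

3

[CX3](=O)[OX2H0][#6] is the SMARTS for an ester: a carbonyl carbon bonded to an oxygen that is itself bonded to carbon (no H on that O).
The molecule carries 3 separate instances of a methyl-ester group (-C(=O)OCH3) meeting every constraint; each maps to a distinct set of atoms, giving 3 matches.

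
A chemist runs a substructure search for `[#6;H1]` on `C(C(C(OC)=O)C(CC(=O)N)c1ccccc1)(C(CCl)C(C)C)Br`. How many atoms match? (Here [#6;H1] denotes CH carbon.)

10

The query [#6;H1] means: any carbon bearing exactly one hydrogen.
Check the 24 heavy atoms by environment: 2× C (H2) → no; 5× C (H1) → match; 2× C (H0) → no; 3× O (H0) → no; 3× C (H3) → no; 1× Cl (H0) → no; 1× c (aromatic, H0) → no; 5× c (aromatic, H1) → match; 1× N (H2) → no; 1× Br (H0) → no.
Summing the matching environments: 5 + 5 = 10 matching atoms.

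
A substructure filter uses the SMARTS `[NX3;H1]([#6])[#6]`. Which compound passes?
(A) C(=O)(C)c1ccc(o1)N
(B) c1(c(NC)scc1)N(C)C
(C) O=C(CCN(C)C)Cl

B

[NX3;H1]([#6])[#6] describes a trivalent nitrogen with one H, bonded to two carbons (a secondary amine).
(A) has a primary amino group (-NH2) but the nitrogen has H2 and only one carbon neighbour.
(B) contains an N-methylamino group (-NHCH3), which satisfies every atom and bond constraint.
(C) has a dimethylamino group (-N(CH3)2) but the nitrogen has H0, not H1.
So the answer is (B).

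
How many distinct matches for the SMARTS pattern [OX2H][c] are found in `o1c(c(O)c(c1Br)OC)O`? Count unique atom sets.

2

[OX2H][c] is the SMARTS for a phenol: a hydroxyl oxygen attached to an aromatic carbon.
The molecule carries 2 separate instances of a hydroxyl group (-OH) meeting every constraint; each maps to a distinct set of atoms, giving 2 matches.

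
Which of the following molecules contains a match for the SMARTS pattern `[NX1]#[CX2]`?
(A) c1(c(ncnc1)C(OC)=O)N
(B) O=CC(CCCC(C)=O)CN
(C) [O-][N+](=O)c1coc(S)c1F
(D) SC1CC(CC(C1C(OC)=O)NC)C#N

D

[NX1]#[CX2] describes a nitrogen triple-bonded to a two-connected carbon (a nitrile).
(A) has a primary amino group (-NH2) but the nitrogen is NX3 (three connections), not NX1 triple-bonded.
(B) has a primary amino group (-NH2) but the nitrogen is NX3 (three connections), not NX1 triple-bonded.
(C) has a nitro group (-[N+](=O)[O-]) but there is no C#N triple bond.
(D) contains a nitrile (-C#N), which satisfies every atom and bond constraint.
So the answer is (D).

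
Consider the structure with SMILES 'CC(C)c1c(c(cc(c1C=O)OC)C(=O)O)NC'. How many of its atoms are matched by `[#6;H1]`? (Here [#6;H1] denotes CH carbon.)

The query [#6;H1] means: any carbon bearing exactly one hydrogen.
Check the 18 heavy atoms by environment: 5× c (aromatic, H0) → no; 1× c (aromatic, H1) → match; 1× N (H1) → no; 4× C (H3) → no; 3× O (H0) → no; 2× C (H1) → match; 1× C (H0) → no; 1× O (H1) → no.
Summing the matching environments: 1 + 2 = 3 matching atoms.

3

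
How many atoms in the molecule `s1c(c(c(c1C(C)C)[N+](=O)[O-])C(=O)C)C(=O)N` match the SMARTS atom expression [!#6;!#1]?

7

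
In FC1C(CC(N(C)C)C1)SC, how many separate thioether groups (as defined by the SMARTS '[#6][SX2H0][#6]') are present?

[#6][SX2H0][#6] is the SMARTS for a thioether: an aliphatic sulfur bridging two carbons with no H on the sulfur.
Exactly one fragment in the molecule meets all constraints, giving 1 match.

1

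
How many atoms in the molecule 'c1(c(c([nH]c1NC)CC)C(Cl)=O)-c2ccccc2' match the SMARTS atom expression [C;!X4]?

The query [C;!X4] means: aliphatic carbon that does not have four total connections.
Check the 18 heavy atoms by environment: 1× n (aromatic, X3) → no; 10× c (aromatic, X3) → no; 1× N (X3) → no; 3× C (X4) → no; 1× C (X3) → match; 1× O (X1) → no; 1× Cl (X1) → no.
That gives 1 matching atom.

1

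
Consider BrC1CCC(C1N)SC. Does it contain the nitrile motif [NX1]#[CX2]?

No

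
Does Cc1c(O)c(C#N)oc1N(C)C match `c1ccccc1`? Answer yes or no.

The pattern c1ccccc1 describes six aromatic carbons in a ring — a benzene ring.
The closest candidate here is a methyl group (-CH3), but no six-membered all-carbon aromatic ring is present. No other fragment satisfies the full query, so there is no match.

No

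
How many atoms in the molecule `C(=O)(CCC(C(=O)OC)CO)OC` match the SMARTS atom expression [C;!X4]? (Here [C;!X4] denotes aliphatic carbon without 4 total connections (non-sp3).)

The query [C;!X4] means: aliphatic carbon that does not have four total connections.
Check the 13 heavy atoms by environment: 6× C (X4) → no; 3× O (X2) → no; 2× C (X3) → match; 2× O (X1) → no.
That gives 2 matching atoms.

2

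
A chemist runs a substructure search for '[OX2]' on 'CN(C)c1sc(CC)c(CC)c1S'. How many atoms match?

0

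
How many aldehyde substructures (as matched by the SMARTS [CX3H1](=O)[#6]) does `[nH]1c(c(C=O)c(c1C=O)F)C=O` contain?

3

[CX3H1](=O)[#6] is the SMARTS for an aldehyde: an sp2 carbon with one H, double-bonded to O and single-bonded to carbon.
The molecule carries 3 separate instances of an aldehyde (-CHO) meeting every constraint; each maps to a distinct set of atoms, giving 3 matches.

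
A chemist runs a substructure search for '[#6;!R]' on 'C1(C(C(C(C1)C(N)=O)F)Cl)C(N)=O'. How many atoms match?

2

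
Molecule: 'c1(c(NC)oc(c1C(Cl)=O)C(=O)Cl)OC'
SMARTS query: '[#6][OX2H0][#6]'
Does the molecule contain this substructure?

Yes

The pattern [#6][OX2H0][#6] describes an aliphatic oxygen bridging two carbons with no H on the oxygen — an ether.
The molecule carries a methoxy ether (-OCH3), whose atoms satisfy every constraint of the query, so the pattern matches.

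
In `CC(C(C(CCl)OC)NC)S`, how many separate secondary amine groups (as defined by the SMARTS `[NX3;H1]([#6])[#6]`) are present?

[NX3;H1]([#6])[#6] is the SMARTS for a secondary amine: a trivalent nitrogen with one H, bonded to two carbons.
Exactly one fragment in the molecule meets all constraints, giving 1 match.

1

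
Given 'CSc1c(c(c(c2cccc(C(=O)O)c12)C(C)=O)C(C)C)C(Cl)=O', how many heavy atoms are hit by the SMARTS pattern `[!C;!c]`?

6

The query [!C;!c] means: neither aliphatic nor aromatic carbon — same as [!#6].
Check the 24 heavy atoms by environment: 10× c (aromatic) → no; 8× C → no; 4× O → match; 1× Cl → match; 1× S → match.
Summing the matching environments: 4 + 1 + 1 = 6 matching atoms.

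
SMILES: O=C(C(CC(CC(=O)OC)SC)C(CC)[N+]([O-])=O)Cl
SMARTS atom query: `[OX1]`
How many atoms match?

The query [OX1] means: aliphatic oxygen with one total connection — typically a carbonyl =O or an oxide.
Check the 19 heavy atoms by environment: 9× C (X4) → no; 1× N (charge +1, X3) → no; 1× O (charge -1, X1) → match; 3× O (X1) → match; 1× S (X2) → no; 2× C (X3) → no; 1× Cl (X1) → no; 1× O (X2) → no.
Summing the matching environments: 1 + 3 = 4 matching atoms.

4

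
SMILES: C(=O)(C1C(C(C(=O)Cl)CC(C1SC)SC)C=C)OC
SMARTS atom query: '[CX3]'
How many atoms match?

4

The query [CX3] means: C with X3: aliphatic carbon with exactly 3 total connections.
Check the 19 heavy atoms by environment: 9× C (X4) → no; 4× C (X3) → match; 2× O (X1) → no; 1× Cl (X1) → no; 2× S (X2) → no; 1× O (X2) → no.
That gives 4 matching atoms.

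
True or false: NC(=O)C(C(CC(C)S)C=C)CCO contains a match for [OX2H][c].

False

The pattern [OX2H][c] describes a hydroxyl oxygen attached to an aromatic carbon — a phenol.
The closest candidate here is a hydroxyl group (-OH), but the -OH is on an aliphatic carbon, not an aromatic c. No other fragment satisfies the full query, so there is no match.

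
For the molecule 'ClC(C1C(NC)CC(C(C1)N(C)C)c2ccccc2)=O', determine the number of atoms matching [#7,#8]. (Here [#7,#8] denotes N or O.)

The query [#7,#8] means: nitrogen or oxygen (comma = OR).
Check the 20 heavy atoms by environment: 10× C → no; 2× N → match; 1× O → match; 1× Cl → no; 6× c (aromatic) → no.
Summing the matching environments: 2 + 1 = 3 matching atoms.

3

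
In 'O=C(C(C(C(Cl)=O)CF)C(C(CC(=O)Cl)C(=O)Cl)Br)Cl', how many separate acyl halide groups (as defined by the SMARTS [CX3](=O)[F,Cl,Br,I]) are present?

[CX3](=O)[F,Cl,Br,I] is the SMARTS for an acyl halide: a carbonyl carbon bonded to a halogen.
The molecule carries 4 separate instances of an acyl chloride (-C(=O)Cl) meeting every constraint; each maps to a distinct set of atoms, giving 4 matches.

4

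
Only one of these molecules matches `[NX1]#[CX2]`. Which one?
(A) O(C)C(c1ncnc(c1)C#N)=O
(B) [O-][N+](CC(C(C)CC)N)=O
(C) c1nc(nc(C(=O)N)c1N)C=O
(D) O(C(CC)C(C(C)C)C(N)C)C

A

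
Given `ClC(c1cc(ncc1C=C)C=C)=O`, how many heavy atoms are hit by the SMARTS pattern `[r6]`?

The query [r6] means: r6 matches atoms in a six-membered ring.
Check the 13 heavy atoms by environment: 1× n (aromatic, in 6-ring) → match; 5× c (aromatic, in 6-ring) → match; 5× C (acyclic) → no; 1× O (acyclic) → no; 1× Cl (acyclic) → no.
Summing the matching environments: 1 + 5 = 6 matching atoms.

6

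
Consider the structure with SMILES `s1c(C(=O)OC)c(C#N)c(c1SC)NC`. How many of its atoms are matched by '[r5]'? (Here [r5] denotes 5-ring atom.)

5

The query [r5] means: r5 matches atoms in a five-membered ring.
Check the 15 heavy atoms by environment: 1× s (aromatic, in 5-ring) → match; 4× c (aromatic, in 5-ring) → match; 5× C (acyclic) → no; 2× O (acyclic) → no; 2× N (acyclic) → no; 1× S (acyclic) → no.
Summing the matching environments: 1 + 4 = 5 matching atoms.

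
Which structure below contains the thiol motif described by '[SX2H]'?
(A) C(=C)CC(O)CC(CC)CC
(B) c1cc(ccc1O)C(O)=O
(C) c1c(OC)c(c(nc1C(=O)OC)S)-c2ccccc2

[SX2H] describes an aliphatic sulfur with two connections, one being H (a thiol).
(A) has a hydroxyl group (-OH) but it is an -OH, not an -SH.
(B) has a hydroxyl group (-OH) but it is an -OH, not an -SH.
(C) contains a thiol (-SH), which satisfies every atom and bond constraint.
So the answer is (C).

C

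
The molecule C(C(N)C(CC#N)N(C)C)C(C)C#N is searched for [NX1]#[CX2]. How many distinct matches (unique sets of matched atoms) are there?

[NX1]#[CX2] is the SMARTS for a nitrile: a nitrogen triple-bonded to a two-connected carbon.
The molecule carries 2 separate instances of a nitrile (-C#N) meeting every constraint; each maps to a distinct set of atoms, giving 2 matches.

2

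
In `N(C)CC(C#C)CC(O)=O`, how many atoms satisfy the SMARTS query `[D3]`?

2

The query [D3] means: atom with exactly three heavy-atom neighbours.
Check the 10 heavy atoms by environment: 3× C (D2) → no; 2× C (D3) → match; 2× C (D1) → no; 2× O (D1) → no; 1× N (D2) → no.
That gives 2 matching atoms.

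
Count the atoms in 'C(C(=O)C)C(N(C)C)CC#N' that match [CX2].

1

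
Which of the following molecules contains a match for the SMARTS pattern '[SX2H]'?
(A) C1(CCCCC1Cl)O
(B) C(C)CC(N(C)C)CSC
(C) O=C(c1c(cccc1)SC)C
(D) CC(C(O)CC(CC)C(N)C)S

[SX2H] describes an aliphatic sulfur with two connections, one being H (a thiol).
(A) has a hydroxyl group (-OH) but it is an -OH, not an -SH.
(B) has a methylthio ether (-SCH3) but the sulfur has H0 (bonded to two carbons), not H1.
(C) has a methylthio ether (-SCH3) but the sulfur has H0 (bonded to two carbons), not H1.
(D) contains a thiol (-SH), which satisfies every atom and bond constraint.
So the answer is (D).

D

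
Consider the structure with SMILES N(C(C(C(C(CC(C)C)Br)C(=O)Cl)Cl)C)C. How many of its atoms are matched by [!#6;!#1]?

5

The query [!#6;!#1] means: not carbon and not hydrogen — any heteroatom.
Check the 16 heavy atoms by environment: 11× C → no; 1× N → match; 1× O → match; 2× Cl → match; 1× Br → match.
Summing the matching environments: 1 + 1 + 2 + 1 = 5 matching atoms.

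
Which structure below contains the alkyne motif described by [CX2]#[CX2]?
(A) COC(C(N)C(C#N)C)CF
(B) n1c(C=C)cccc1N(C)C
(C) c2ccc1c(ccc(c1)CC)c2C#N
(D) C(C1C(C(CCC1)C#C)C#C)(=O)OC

[CX2]#[CX2] describes a carbon-carbon triple bond (an alkyne).
(A) has a nitrile (-C#N) but the triple bond is C#N, not C#C.
(B) has a vinyl group (-CH=CH2) but the C=C is a double bond; both carbons are CX3, not CX2.
(C) has a nitrile (-C#N) but the triple bond is C#N, not C#C.
(D) contains an ethynyl group (-C#CH), which satisfies every atom and bond constraint.
So the answer is (D).

D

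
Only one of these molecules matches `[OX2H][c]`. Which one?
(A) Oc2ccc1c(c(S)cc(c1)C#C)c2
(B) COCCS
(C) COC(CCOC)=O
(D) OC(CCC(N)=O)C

A

[OX2H][c] describes a hydroxyl oxygen attached to an aromatic carbon (a phenol).
(A) contains a hydroxyl group (-OH), which satisfies every atom and bond constraint.
(B) has a methoxy ether (-OCH3) but the oxygen has H0, not H1.
(C) has a methoxy ether (-OCH3) but the oxygen has H0, not H1.
(D) has a hydroxyl group (-OH) but the -OH is on an aliphatic carbon, not an aromatic c.
So the answer is (A).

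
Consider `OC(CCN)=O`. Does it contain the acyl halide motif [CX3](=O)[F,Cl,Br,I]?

The pattern [CX3](=O)[F,Cl,Br,I] describes a carbonyl carbon bonded to a halogen — an acyl halide.
The closest candidate here is a carboxylic acid group (-C(=O)OH), but the carbonyl is bonded to -OH, not to a halogen. No other fragment satisfies the full query, so there is no match.

No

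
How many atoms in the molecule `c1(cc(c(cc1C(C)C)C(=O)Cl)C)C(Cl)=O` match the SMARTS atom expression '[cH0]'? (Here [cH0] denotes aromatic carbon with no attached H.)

4

Check the 16 heavy atoms by environment: 4× c (aromatic, H0) → match; 2× c (aromatic, H1) → no; 1× C (H1) → no; 3× C (H3) → no; 2× C (H0) → no; 2× O (H0) → no; 2× Cl (H0) → no.
That gives 4 matching atoms.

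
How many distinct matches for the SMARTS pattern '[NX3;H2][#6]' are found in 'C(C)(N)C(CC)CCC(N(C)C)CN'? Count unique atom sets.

2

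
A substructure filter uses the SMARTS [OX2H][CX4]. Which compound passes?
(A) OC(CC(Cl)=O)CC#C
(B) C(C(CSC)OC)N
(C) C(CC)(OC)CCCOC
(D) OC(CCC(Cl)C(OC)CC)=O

A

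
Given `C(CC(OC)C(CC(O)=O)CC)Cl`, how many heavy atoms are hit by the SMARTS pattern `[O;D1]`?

The query [O;D1] means: aliphatic oxygen bonded to exactly one heavy atom.
Check the 13 heavy atoms by environment: 4× C (D2) → no; 3× C (D3) → no; 2× C (D1) → no; 1× Cl (D1) → no; 2× O (D1) → match; 1× O (D2) → no.
That gives 2 matching atoms.

2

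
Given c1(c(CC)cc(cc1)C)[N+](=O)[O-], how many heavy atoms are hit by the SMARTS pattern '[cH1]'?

3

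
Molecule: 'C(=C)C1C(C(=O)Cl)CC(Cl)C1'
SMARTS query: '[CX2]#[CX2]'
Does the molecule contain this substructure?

No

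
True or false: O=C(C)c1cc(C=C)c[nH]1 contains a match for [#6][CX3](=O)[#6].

True

The pattern [#6][CX3](=O)[#6] describes a carbonyl carbon (no H) flanked by two carbons — a ketone.
The molecule carries an acetyl/ketone group (-C(=O)CH3), whose atoms satisfy every constraint of the query, so the pattern matches.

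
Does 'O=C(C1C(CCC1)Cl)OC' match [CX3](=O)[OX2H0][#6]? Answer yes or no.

Yes

The pattern [CX3](=O)[OX2H0][#6] describes a carbonyl carbon bonded to an oxygen that is itself bonded to carbon (no H on that O) — an ester.
The molecule carries a methyl-ester group (-C(=O)OCH3), whose atoms satisfy every constraint of the query, so the pattern matches.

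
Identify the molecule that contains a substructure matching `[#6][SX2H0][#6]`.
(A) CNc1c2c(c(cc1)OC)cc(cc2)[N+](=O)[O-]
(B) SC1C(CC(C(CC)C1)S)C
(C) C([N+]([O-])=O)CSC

C

[#6][SX2H0][#6] describes an aliphatic sulfur bridging two carbons with no H on the sulfur (a thioether).
(A) has a methoxy ether (-OCH3) but the bridging atom is O, not S.
(B) has a thiol (-SH) but the sulfur has H1, not H0 bridging two carbons.
(C) contains a methylthio ether (-SCH3), which satisfies every atom and bond constraint.
So the answer is (C).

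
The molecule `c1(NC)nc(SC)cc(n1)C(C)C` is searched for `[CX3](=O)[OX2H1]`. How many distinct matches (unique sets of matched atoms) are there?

[CX3](=O)[OX2H1] is the SMARTS for a carboxylic acid: an sp2 carbon double-bonded to O and single-bonded to an -OH oxygen.
No fragment in the molecule satisfies every constraint, giving 0 matches.

0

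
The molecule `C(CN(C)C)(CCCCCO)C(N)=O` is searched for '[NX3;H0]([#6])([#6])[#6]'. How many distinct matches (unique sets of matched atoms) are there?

1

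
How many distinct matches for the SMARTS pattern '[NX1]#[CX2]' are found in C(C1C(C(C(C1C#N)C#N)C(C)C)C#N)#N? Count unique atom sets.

[NX1]#[CX2] is the SMARTS for a nitrile: a nitrogen triple-bonded to a two-connected carbon.
The molecule carries 4 separate instances of a nitrile (-C#N) meeting every constraint; each maps to a distinct set of atoms, giving 4 matches.

4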